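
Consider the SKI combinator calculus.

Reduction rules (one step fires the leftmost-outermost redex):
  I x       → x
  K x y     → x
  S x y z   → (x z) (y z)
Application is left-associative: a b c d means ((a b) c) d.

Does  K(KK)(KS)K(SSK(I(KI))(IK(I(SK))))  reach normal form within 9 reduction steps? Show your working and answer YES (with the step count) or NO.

  start: K(KK)(KS)K(SSK(I(KI))(IK(I(SK))))
  →1  KKK(SSK(I(KI))(IK(I(SK))))
  →2  K(SSK(I(KI))(IK(I(SK))))
  →3  K(S(I(KI))(K(I(KI)))(IK(I(SK))))
  →4  K(I(KI)(IK(I(SK)))(K(I(KI))(IK(I(SK)))))
  →5  K(KI(IK(I(SK)))(K(I(KI))(IK(I(SK)))))
  →6  K(I(K(I(KI))(IK(I(SK)))))
  →7  K(K(I(KI))(IK(I(SK))))
  →8  K(I(KI))
  →9  K(KI)

Answer: YES — reaches normal form K(KI) in 9 ≤ 9 steps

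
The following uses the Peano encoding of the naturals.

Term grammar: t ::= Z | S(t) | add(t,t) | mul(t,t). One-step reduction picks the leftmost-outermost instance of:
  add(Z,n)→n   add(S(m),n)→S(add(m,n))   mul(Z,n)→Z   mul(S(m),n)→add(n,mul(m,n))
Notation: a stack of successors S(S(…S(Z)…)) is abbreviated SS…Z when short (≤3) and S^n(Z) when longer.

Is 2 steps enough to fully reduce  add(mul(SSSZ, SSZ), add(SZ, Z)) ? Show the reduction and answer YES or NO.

  start: add(mul(SSSZ, SSZ), add(SZ, Z))
  →1  add(add(SSZ, mul(SSZ, SSZ)), add(SZ, Z))
  →2  add(S(add(SZ, mul(SSZ, SSZ))), add(SZ, Z))

Answer: NO — after 2 steps the term is add(S(add(SZ, mul(SSZ, SSZ))), add(SZ, Z)), not yet normal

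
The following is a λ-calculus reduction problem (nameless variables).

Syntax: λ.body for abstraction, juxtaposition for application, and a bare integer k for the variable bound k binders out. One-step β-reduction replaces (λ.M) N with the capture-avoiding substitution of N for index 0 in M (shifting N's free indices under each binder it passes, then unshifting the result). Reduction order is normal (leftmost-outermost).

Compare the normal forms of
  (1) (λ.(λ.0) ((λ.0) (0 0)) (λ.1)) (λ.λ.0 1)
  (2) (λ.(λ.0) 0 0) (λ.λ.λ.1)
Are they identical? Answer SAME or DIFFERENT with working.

Answer: DIFFERENT — A ⇓ λ.λ.0 1, B ⇓ λ.λ.1

Working:
Term A:
  start: (λ.(λ.0) ((λ.0) (0 0)) (λ.1)) (λ.λ.0 1)
  [1] (λ.0) ((λ.0) ((λ.λ.0 1) (λ.λ.0 1))) (λ.λ.λ.0 1)
  [2] (λ.0) ((λ.λ.0 1) (λ.λ.0 1)) (λ.λ.λ.0 1)
  [3] (λ.λ.0 1) (λ.λ.0 1) (λ.λ.λ.0 1)
  [4] (λ.0 (λ.λ.0 1)) (λ.λ.λ.0 1)
  [5] (λ.λ.λ.0 1) (λ.λ.0 1)
  [6] λ.λ.0 1

Term B:
  start: (λ.(λ.0) 0 0) (λ.λ.λ.1)
  [1] (λ.0) (λ.λ.λ.1) (λ.λ.λ.1)
  [2] (λ.λ.λ.1) (λ.λ.λ.1)
  [3] λ.λ.1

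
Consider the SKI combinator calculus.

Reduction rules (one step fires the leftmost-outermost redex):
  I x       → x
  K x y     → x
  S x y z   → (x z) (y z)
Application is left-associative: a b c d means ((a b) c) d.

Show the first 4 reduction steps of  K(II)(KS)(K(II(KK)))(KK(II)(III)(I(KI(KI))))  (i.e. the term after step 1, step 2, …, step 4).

  start: K(II)(KS)(K(II(KK)))(KK(II)(III)(I(KI(KI))))
  [1] II(K(II(KK)))(KK(II)(III)(I(KI(KI))))
  [2] I(K(II(KK)))(KK(II)(III)(I(KI(KI))))
  [3] K(II(KK))(KK(II)(III)(I(KI(KI))))
  [4] II(KK)

Answer: after 4 steps: II(KK)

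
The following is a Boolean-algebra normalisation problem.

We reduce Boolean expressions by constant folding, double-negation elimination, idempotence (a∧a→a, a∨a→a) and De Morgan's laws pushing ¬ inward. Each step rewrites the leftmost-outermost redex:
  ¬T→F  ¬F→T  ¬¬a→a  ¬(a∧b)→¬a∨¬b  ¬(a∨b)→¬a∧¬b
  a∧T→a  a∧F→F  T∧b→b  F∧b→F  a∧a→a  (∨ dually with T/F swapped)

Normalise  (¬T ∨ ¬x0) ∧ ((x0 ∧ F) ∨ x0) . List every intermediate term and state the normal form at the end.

  start: (¬T ∨ ¬x0) ∧ ((x0 ∧ F) ∨ x0)
  →1  (F ∨ ¬x0) ∧ ((x0 ∧ F) ∨ x0)
  →2  ¬x0 ∧ ((x0 ∧ F) ∨ x0)
  →3  ¬x0 ∧ (F ∨ x0)
  →4  ¬x0 ∧ x0

Answer: normal form = ¬x0 ∧ x0  (in 4 steps)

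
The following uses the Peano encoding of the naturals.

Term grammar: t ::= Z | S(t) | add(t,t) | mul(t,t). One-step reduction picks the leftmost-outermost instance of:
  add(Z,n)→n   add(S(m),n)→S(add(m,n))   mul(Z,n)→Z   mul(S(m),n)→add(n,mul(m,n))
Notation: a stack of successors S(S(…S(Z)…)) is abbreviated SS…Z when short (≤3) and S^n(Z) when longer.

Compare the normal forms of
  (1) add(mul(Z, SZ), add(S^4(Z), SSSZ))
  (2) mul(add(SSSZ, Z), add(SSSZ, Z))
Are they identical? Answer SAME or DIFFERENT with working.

Answer: DIFFERENT — A ⇓ S^7(Z), B ⇓ S^9(Z)

Working:
Term A:
  start: add(mul(Z, SZ), add(S^4(Z), SSSZ))
  →1  add(Z, add(S^4(Z), SSSZ))
  →2  add(S^4(Z), SSSZ)
  →3  S(add(SSSZ, SSSZ))
  →4  S(S(add(SSZ, SSSZ)))
  →5  S(S(S(add(SZ, SSSZ))))
  →6  S(S(S(S(add(Z, SSSZ)))))
  →7  S^7(Z)

Term B:
  start: mul(add(SSSZ, Z), add(SSSZ, Z))
  →1  mul(S(add(SSZ, Z)), add(SSSZ, Z))
  →2  add(add(SSSZ, Z), mul(add(SSZ, Z), add(SSSZ, Z)))
  →3  add(S(add(SSZ, Z)), mul(add(SSZ, Z), add(SSSZ, Z)))
  →4  S(add(add(SSZ, Z), mul(add(SSZ, Z), add(SSSZ, Z))))
  →5  S(add(S(add(SZ, Z)), mul(add(SSZ, Z), add(SSSZ, Z))))
  →6  S(S(add(add(SZ, Z), mul(add(SSZ, Z), add(SSSZ, Z)))))
  →7  S(S(add(S(add(Z, Z)), mul(add(SSZ, Z), add(SSSZ, Z)))))
  →8  S(S(S(add(add(Z, Z), mul(add(SSZ, Z), add(SSSZ, Z))))))
  →9  S(S(S(add(Z, mul(add(SSZ, Z), add(SSSZ, Z))))))
  →10  S(S(S(mul(add(SSZ, Z), add(SSSZ, Z)))))
  →11  S(S(S(mul(S(add(SZ, Z)), add(SSSZ, Z)))))
  →12  S(S(S(add(add(SSSZ, Z), mul(add(SZ, Z), add(SSSZ, Z))))))
  →13  S(S(S(add(S(add(SSZ, Z)), mul(add(SZ, Z), add(SSSZ, Z))))))
  →14  S(S(S(S(add(add(SSZ, Z), mul(add(SZ, Z), add(SSSZ, Z)))))))
  →15  S(S(S(S(add(S(add(SZ, Z)), mul(add(SZ, Z), add(SSSZ, Z)))))))
  →16  S(S(S(S(S(add(add(SZ, Z), mul(add(SZ, Z), add(SSSZ, Z))))))))
  →17  S(S(S(S(S(add(S(add(Z, Z)), mul(add(SZ, Z), add(SSSZ, Z))))))))
  →18  S(S(S(S(S(S(add(add(Z, Z), mul(add(SZ, Z), add(SSSZ, Z)))))))))
  →19  S(S(S(S(S(S(add(Z, mul(add(SZ, Z), add(SSSZ, Z)))))))))
  →20  S(S(S(S(S(S(mul(add(SZ, Z), add(SSSZ, Z))))))))
  →21  S(S(S(S(S(S(mul(S(add(Z, Z)), add(SSSZ, Z))))))))
  →22  S(S(S(S(S(S(add(add(SSSZ, Z), mul(add(Z, Z), add(SSSZ, Z)))))))))
  →23  S(S(S(S(S(S(add(S(add(SSZ, Z)), mul(add(Z, Z), add(SSSZ, Z)))))))))
  →24  S(S(S(S(S(S(S(add(add(SSZ, Z), mul(add(Z, Z), add(SSSZ, Z))))))))))
  →25  S(S(S(S(S(S(S(add(S(add(SZ, Z)), mul(add(Z, Z), add(SSSZ, Z))))))))))
  →26  S(S(S(S(S(S(S(S(add(add(SZ, Z), mul(add(Z, Z), add(SSSZ, Z)))))))))))
  →27  S(S(S(S(S(S(S(S(add(S(add(Z, Z)), mul(add(Z, Z), add(SSSZ, Z)))))))))))
  →28  S(S(S(S(S(S(S(S(S(add(add(Z, Z), mul(add(Z, Z), add(SSSZ, Z))))))))))))
  →29  S(S(S(S(S(S(S(S(S(add(Z, mul(add(Z, Z), add(SSSZ, Z))))))))))))
  →30  S(S(S(S(S(S(S(S(S(mul(add(Z, Z), add(SSSZ, Z)))))))))))
  →31  S(S(S(S(S(S(S(S(S(mul(Z, add(SSSZ, Z)))))))))))
  →32  S^9(Z)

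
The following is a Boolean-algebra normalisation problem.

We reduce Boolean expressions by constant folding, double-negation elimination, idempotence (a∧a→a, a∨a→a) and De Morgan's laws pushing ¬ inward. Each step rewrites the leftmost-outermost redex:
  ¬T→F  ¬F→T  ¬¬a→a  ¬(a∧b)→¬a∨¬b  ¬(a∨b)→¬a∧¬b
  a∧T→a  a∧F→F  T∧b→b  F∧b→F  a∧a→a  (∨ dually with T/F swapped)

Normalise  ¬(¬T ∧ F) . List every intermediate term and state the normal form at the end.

Answer: normal form = T  (in 3 steps)

Reduction:
  start: ¬(¬T ∧ F)
  →1  ¬¬T ∨ ¬F
  →2  T ∨ ¬F
  →3  T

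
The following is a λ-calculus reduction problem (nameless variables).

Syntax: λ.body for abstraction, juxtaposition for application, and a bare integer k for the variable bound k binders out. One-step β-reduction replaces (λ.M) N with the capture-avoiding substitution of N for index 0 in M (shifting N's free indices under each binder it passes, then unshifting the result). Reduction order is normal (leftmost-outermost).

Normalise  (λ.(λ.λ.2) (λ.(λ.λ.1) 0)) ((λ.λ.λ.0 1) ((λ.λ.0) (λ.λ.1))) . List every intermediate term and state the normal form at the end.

Answer: normal form = λ.λ.λ.0 1  (in 3 steps)

Working:
  start: (λ.(λ.λ.2) (λ.(λ.λ.1) 0)) ((λ.λ.λ.0 1) ((λ.λ.0) (λ.λ.1)))
  →1  (λ.λ.(λ.λ.λ.0 1) ((λ.λ.0) (λ.λ.1))) (λ.(λ.λ.1) 0)
  →2  λ.(λ.λ.λ.0 1) ((λ.λ.0) (λ.λ.1))
  →3  λ.λ.λ.0 1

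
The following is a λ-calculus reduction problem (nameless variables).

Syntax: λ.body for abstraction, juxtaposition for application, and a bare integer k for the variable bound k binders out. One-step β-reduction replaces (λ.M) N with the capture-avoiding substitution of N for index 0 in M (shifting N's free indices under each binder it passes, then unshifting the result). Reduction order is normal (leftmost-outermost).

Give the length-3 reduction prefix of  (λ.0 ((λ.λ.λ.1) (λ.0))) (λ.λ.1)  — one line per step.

  start: (λ.0 ((λ.λ.λ.1) (λ.0))) (λ.λ.1)
  [1] (λ.λ.1) ((λ.λ.λ.1) (λ.0))
  [2] λ.(λ.λ.λ.1) (λ.0)
  [3] λ.λ.λ.1

Answer: after 3 steps: λ.λ.λ.1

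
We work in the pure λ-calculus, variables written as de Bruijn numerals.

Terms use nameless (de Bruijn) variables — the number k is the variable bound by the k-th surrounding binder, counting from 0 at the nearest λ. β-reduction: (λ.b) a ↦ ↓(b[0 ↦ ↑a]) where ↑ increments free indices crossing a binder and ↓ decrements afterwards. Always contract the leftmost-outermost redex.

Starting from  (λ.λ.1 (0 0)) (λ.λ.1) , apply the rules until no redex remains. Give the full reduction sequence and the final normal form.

Answer: normal form = λ.λ.1 1  (in 2 steps)

Reduction:
  start: (λ.λ.1 (0 0)) (λ.λ.1)
  [1] λ.(λ.λ.1) (0 0)
  [2] λ.λ.1 1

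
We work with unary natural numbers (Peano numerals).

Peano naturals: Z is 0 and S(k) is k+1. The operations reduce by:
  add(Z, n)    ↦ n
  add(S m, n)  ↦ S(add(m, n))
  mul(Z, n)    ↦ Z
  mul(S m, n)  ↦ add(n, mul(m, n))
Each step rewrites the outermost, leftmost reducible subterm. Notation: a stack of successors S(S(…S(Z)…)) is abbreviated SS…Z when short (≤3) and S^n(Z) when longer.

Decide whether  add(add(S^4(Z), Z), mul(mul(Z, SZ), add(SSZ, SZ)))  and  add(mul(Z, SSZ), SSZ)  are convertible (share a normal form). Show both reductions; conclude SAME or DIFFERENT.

Answer: DIFFERENT — A ⇓ S^4(Z), B ⇓ SSZ

Reduction:
Term A:
  start: add(add(S^4(Z), Z), mul(mul(Z, SZ), add(SSZ, SZ)))
  →1  add(S(add(SSSZ, Z)), mul(mul(Z, SZ), add(SSZ, SZ)))
  →2  S(add(add(SSSZ, Z), mul(mul(Z, SZ), add(SSZ, SZ))))
  →3  S(add(S(add(SSZ, Z)), mul(mul(Z, SZ), add(SSZ, SZ))))
  →4  S(S(add(add(SSZ, Z), mul(mul(Z, SZ), add(SSZ, SZ)))))
  →5  S(S(add(S(add(SZ, Z)), mul(mul(Z, SZ), add(SSZ, SZ)))))
  →6  S(S(S(add(add(SZ, Z), mul(mul(Z, SZ), add(SSZ, SZ))))))
  →7  S(S(S(add(S(add(Z, Z)), mul(mul(Z, SZ), add(SSZ, SZ))))))
  →8  S(S(S(S(add(add(Z, Z), mul(mul(Z, SZ), add(SSZ, SZ)))))))
  →9  S(S(S(S(add(Z, mul(mul(Z, SZ), add(SSZ, SZ)))))))
  →10  S(S(S(S(mul(mul(Z, SZ), add(SSZ, SZ))))))
  →11  S(S(S(S(mul(Z, add(SSZ, SZ))))))
  →12  S^4(Z)

Term B:
  start: add(mul(Z, SSZ), SSZ)
  →1  add(Z, SSZ)
  →2  SSZ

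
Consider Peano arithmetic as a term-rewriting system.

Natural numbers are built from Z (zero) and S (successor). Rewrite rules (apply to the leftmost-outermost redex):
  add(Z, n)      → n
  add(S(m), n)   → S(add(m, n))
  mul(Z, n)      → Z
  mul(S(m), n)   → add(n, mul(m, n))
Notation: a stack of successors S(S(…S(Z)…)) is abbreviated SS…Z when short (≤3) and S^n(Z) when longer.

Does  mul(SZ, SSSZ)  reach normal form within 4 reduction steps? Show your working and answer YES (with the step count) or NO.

  start: mul(SZ, SSSZ)
  [1] add(SSSZ, mul(Z, SSSZ))
  [2] S(add(SSZ, mul(Z, SSSZ)))
  [3] S(S(add(SZ, mul(Z, SSSZ))))
  [4] S(S(S(add(Z, mul(Z, SSSZ)))))

Answer: NO — after 4 steps the term is S(S(S(add(Z, mul(Z, SSSZ))))), not yet normal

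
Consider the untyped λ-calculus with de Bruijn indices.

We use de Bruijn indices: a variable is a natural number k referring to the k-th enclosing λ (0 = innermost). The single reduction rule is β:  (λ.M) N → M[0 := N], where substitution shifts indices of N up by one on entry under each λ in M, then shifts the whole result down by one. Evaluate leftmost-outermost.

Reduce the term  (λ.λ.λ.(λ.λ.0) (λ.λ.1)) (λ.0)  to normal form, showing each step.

Answer: normal form = λ.λ.λ.0  (in 2 steps)

Working:
  start: (λ.λ.λ.(λ.λ.0) (λ.λ.1)) (λ.0)
  step 1: λ.λ.(λ.λ.0) (λ.λ.1)
  step 2: λ.λ.λ.0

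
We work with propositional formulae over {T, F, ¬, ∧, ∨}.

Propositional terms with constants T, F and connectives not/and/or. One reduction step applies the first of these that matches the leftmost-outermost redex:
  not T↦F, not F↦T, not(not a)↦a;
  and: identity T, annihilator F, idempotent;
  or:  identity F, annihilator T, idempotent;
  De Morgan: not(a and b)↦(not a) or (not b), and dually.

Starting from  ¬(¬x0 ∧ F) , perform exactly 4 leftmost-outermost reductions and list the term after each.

  start: ¬(¬x0 ∧ F)
  step 1: ¬¬x0 ∨ ¬F
  step 2: x0 ∨ ¬F
  step 3: x0 ∨ T
  step 4: T

Answer: after 4 steps: T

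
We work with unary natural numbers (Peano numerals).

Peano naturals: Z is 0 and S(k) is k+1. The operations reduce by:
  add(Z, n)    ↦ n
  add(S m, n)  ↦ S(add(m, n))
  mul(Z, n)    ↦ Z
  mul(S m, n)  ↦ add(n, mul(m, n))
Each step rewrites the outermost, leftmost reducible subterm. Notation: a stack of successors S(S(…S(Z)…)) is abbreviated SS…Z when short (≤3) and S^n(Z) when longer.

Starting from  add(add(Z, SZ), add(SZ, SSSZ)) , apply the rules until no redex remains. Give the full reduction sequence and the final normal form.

  start: add(add(Z, SZ), add(SZ, SSSZ))
  [1] add(SZ, add(SZ, SSSZ))
  [2] S(add(Z, add(SZ, SSSZ)))
  [3] S(add(SZ, SSSZ))
  [4] S(S(add(Z, SSSZ)))
  [5] S^5(Z)

Answer: normal form = S^5(Z)  (in 5 steps)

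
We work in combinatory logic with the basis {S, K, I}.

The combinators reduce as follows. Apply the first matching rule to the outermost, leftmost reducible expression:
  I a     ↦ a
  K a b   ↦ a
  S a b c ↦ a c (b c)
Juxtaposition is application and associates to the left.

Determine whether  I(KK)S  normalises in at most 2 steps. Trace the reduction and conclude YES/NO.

Answer: YES — reaches normal form K in 2 ≤ 2 steps

Derivation:
  start: I(KK)S
  →1  KKS
  →2  K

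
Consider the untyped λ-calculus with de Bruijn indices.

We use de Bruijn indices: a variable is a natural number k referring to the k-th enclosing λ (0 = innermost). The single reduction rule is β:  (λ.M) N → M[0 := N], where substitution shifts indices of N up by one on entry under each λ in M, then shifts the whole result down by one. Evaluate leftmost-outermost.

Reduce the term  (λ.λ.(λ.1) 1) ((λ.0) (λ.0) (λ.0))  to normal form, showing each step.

  start: (λ.λ.(λ.1) 1) ((λ.0) (λ.0) (λ.0))
  →1  λ.(λ.1) ((λ.0) (λ.0) (λ.0))
  →2  λ.0

Answer: normal form = λ.0  (in 2 steps)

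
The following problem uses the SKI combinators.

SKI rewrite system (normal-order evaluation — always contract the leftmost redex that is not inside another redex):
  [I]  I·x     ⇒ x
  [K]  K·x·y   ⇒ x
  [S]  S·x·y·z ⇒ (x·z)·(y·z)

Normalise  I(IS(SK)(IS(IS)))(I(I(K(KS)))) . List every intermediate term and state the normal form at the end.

Answer: normal form = SS(K(KS))  (in 9 steps)

Reduction:
  start: I(IS(SK)(IS(IS)))(I(I(K(KS))))
  [1] IS(SK)(IS(IS))(I(I(K(KS))))
  [2] S(SK)(IS(IS))(I(I(K(KS))))
  [3] SK(I(I(K(KS))))(IS(IS)(I(I(K(KS)))))
  [4] K(IS(IS)(I(I(K(KS)))))(I(I(K(KS)))(IS(IS)(I(I(K(KS))))))
  [5] IS(IS)(I(I(K(KS))))
  [6] S(IS)(I(I(K(KS))))
  [7] SS(I(I(K(KS))))
  [8] SS(I(K(KS)))
  [9] SS(K(KS))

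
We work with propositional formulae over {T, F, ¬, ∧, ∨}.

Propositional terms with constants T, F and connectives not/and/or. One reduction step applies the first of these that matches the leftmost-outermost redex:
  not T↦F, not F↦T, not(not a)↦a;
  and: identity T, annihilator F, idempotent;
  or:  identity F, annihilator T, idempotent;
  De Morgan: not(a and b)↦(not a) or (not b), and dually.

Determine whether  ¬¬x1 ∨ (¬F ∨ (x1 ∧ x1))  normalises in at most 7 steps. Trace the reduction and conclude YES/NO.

  start: ¬¬x1 ∨ (¬F ∨ (x1 ∧ x1))
  →1  x1 ∨ (¬F ∨ (x1 ∧ x1))
  →2  x1 ∨ (T ∨ (x1 ∧ x1))
  →3  x1 ∨ T
  →4  T

Answer: YES — reaches normal form T in 4 ≤ 7 steps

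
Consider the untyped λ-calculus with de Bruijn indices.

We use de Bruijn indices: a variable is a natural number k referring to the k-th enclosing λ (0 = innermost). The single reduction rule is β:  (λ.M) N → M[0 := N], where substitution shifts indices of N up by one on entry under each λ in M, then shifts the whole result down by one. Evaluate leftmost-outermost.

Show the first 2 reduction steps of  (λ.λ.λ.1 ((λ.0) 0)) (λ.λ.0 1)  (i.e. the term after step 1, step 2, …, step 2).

  start: (λ.λ.λ.1 ((λ.0) 0)) (λ.λ.0 1)
  →1  λ.λ.1 ((λ.0) 0)
  →2  λ.λ.1 0

Answer: after 2 steps: λ.λ.1 0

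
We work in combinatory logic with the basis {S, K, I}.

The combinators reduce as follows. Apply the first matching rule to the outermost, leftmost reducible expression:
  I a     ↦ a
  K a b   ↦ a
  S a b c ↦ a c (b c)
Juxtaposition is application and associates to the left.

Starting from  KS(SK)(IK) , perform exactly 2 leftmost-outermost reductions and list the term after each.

Answer: after 2 steps: SK

Working:
  start: KS(SK)(IK)
  →1  S(IK)
  →2  SK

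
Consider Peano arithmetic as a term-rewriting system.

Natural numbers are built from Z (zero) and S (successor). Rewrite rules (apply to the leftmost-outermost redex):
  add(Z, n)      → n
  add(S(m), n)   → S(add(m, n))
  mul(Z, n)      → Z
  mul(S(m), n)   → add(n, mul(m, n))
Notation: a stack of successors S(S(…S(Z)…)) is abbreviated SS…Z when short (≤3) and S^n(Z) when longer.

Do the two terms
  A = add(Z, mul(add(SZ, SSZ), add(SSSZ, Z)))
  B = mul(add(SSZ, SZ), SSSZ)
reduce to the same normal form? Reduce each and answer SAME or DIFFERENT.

Term A:
  start: add(Z, mul(add(SZ, SSZ), add(SSSZ, Z)))
  step 1: mul(add(SZ, SSZ), add(SSSZ, Z))
  step 2: mul(S(add(Z, SSZ)), add(SSSZ, Z))
  step 3: add(add(SSSZ, Z), mul(add(Z, SSZ), add(SSSZ, Z)))
  step 4: add(S(add(SSZ, Z)), mul(add(Z, SSZ), add(SSSZ, Z)))
  step 5: S(add(add(SSZ, Z), mul(add(Z, SSZ), add(SSSZ, Z))))
  step 6: S(add(S(add(SZ, Z)), mul(add(Z, SSZ), add(SSSZ, Z))))
  step 7: S(S(add(add(SZ, Z), mul(add(Z, SSZ), add(SSSZ, Z)))))
  step 8: S(S(add(S(add(Z, Z)), mul(add(Z, SSZ), add(SSSZ, Z)))))
  step 9: S(S(S(add(add(Z, Z), mul(add(Z, SSZ), add(SSSZ, Z))))))
  step 10: S(S(S(add(Z, mul(add(Z, SSZ), add(SSSZ, Z))))))
  step 11: S(S(S(mul(add(Z, SSZ), add(SSSZ, Z)))))
  step 12: S(S(S(mul(SSZ, add(SSSZ, Z)))))
  step 13: S(S(S(add(add(SSSZ, Z), mul(SZ, add(SSSZ, Z))))))
  step 14: S(S(S(add(S(add(SSZ, Z)), mul(SZ, add(SSSZ, Z))))))
  step 15: S(S(S(S(add(add(SSZ, Z), mul(SZ, add(SSSZ, Z)))))))
  step 16: S(S(S(S(add(S(add(SZ, Z)), mul(SZ, add(SSSZ, Z)))))))
  step 17: S(S(S(S(S(add(add(SZ, Z), mul(SZ, add(SSSZ, Z))))))))
  step 18: S(S(S(S(S(add(S(add(Z, Z)), mul(SZ, add(SSSZ, Z))))))))
  step 19: S(S(S(S(S(S(add(add(Z, Z), mul(SZ, add(SSSZ, Z)))))))))
  step 20: S(S(S(S(S(S(add(Z, mul(SZ, add(SSSZ, Z)))))))))
  step 21: S(S(S(S(S(S(mul(SZ, add(SSSZ, Z))))))))
  step 22: S(S(S(S(S(S(add(add(SSSZ, Z), mul(Z, add(SSSZ, Z)))))))))
  step 23: S(S(S(S(S(S(add(S(add(SSZ, Z)), mul(Z, add(SSSZ, Z)))))))))
  step 24: S(S(S(S(S(S(S(add(add(SSZ, Z), mul(Z, add(SSSZ, Z))))))))))
  step 25: S(S(S(S(S(S(S(add(S(add(SZ, Z)), mul(Z, add(SSSZ, Z))))))))))
  step 26: S(S(S(S(S(S(S(S(add(add(SZ, Z), mul(Z, add(SSSZ, Z)))))))))))
  step 27: S(S(S(S(S(S(S(S(add(S(add(Z, Z)), mul(Z, add(SSSZ, Z)))))))))))
  step 28: S(S(S(S(S(S(S(S(S(add(add(Z, Z), mul(Z, add(SSSZ, Z))))))))))))
  step 29: S(S(S(S(S(S(S(S(S(add(Z, mul(Z, add(SSSZ, Z))))))))))))
  step 30: S(S(S(S(S(S(S(S(S(mul(Z, add(SSSZ, Z)))))))))))
  step 31: S^9(Z)

Term B:
  start: mul(add(SSZ, SZ), SSSZ)
  step 1: mul(S(add(SZ, SZ)), SSSZ)
  step 2: add(SSSZ, mul(add(SZ, SZ), SSSZ))
  step 3: S(add(SSZ, mul(add(SZ, SZ), SSSZ)))
  step 4: S(S(add(SZ, mul(add(SZ, SZ), SSSZ))))
  step 5: S(S(S(add(Z, mul(add(SZ, SZ), SSSZ)))))
  step 6: S(S(S(mul(add(SZ, SZ), SSSZ))))
  step 7: S(S(S(mul(S(add(Z, SZ)), SSSZ))))
  step 8: S(S(S(add(SSSZ, mul(add(Z, SZ), SSSZ)))))
  step 9: S(S(S(S(add(SSZ, mul(add(Z, SZ), SSSZ))))))
  step 10: S(S(S(S(S(add(SZ, mul(add(Z, SZ), SSSZ)))))))
  step 11: S(S(S(S(S(S(add(Z, mul(add(Z, SZ), SSSZ))))))))
  step 12: S(S(S(S(S(S(mul(add(Z, SZ), SSSZ)))))))
  step 13: S(S(S(S(S(S(mul(SZ, SSSZ)))))))
  step 14: S(S(S(S(S(S(add(SSSZ, mul(Z, SSSZ))))))))
  step 15: S(S(S(S(S(S(S(add(SSZ, mul(Z, SSSZ)))))))))
  step 16: S(S(S(S(S(S(S(S(add(SZ, mul(Z, SSSZ))))))))))
  step 17: S(S(S(S(S(S(S(S(S(add(Z, mul(Z, SSSZ)))))))))))
  step 18: S(S(S(S(S(S(S(S(S(mul(Z, SSSZ))))))))))
  step 19: S^9(Z)

Answer: SAME — A ⇓ S^9(Z), B ⇓ S^9(Z)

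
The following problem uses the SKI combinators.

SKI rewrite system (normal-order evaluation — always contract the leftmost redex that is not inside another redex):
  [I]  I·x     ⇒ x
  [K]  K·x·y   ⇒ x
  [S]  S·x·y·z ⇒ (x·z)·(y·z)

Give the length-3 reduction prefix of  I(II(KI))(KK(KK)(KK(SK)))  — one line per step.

  start: I(II(KI))(KK(KK)(KK(SK)))
  →1  II(KI)(KK(KK)(KK(SK)))
  →2  I(KI)(KK(KK)(KK(SK)))
  →3  KI(KK(KK)(KK(SK)))

Answer: after 3 steps: KI(KK(KK)(KK(SK)))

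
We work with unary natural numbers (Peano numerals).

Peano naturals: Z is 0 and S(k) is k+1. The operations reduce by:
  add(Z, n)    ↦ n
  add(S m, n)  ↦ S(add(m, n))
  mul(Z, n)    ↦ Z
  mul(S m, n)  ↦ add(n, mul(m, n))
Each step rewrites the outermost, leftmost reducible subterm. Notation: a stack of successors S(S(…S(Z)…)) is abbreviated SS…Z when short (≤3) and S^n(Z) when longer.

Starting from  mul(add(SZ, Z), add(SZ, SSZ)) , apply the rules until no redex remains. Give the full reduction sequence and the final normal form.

Answer: normal form = SSSZ  (in 10 steps)

Derivation:
  start: mul(add(SZ, Z), add(SZ, SSZ))
  →1  mul(S(add(Z, Z)), add(SZ, SSZ))
  →2  add(add(SZ, SSZ), mul(add(Z, Z), add(SZ, SSZ)))
  →3  add(S(add(Z, SSZ)), mul(add(Z, Z), add(SZ, SSZ)))
  →4  S(add(add(Z, SSZ), mul(add(Z, Z), add(SZ, SSZ))))
  →5  S(add(SSZ, mul(add(Z, Z), add(SZ, SSZ))))
  →6  S(S(add(SZ, mul(add(Z, Z), add(SZ, SSZ)))))
  →7  S(S(S(add(Z, mul(add(Z, Z), add(SZ, SSZ))))))
  →8  S(S(S(mul(add(Z, Z), add(SZ, SSZ)))))
  →9  S(S(S(mul(Z, add(SZ, SSZ)))))
  →10  SSSZ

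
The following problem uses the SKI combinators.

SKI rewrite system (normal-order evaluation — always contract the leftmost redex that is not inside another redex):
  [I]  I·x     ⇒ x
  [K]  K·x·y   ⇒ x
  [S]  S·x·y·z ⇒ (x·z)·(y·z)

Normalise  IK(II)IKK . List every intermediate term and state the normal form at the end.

  start: IK(II)IKK
  →1  K(II)IKK
  →2  IIKK
  →3  IKK
  →4  KK

Answer: normal form = KK  (in 4 steps)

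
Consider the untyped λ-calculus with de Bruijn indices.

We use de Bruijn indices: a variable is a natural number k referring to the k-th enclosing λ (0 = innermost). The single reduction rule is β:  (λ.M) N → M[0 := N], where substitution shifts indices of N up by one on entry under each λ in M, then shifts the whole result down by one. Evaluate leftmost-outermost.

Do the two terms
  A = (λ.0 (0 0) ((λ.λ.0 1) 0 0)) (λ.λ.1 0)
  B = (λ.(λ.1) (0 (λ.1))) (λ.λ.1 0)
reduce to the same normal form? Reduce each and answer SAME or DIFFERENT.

Term A:
  start: (λ.0 (0 0) ((λ.λ.0 1) 0 0)) (λ.λ.1 0)
  [1] (λ.λ.1 0) ((λ.λ.1 0) (λ.λ.1 0)) ((λ.λ.0 1) (λ.λ.1 0) (λ.λ.1 0))
  [2] (λ.(λ.λ.1 0) (λ.λ.1 0) 0) ((λ.λ.0 1) (λ.λ.1 0) (λ.λ.1 0))
  [3] (λ.λ.1 0) (λ.λ.1 0) ((λ.λ.0 1) (λ.λ.1 0) (λ.λ.1 0))
  [4] (λ.(λ.λ.1 0) 0) ((λ.λ.0 1) (λ.λ.1 0) (λ.λ.1 0))
  [5] (λ.λ.1 0) ((λ.λ.0 1) (λ.λ.1 0) (λ.λ.1 0))
  [6] λ.(λ.λ.0 1) (λ.λ.1 0) (λ.λ.1 0) 0
  [7] λ.(λ.0 (λ.λ.1 0)) (λ.λ.1 0) 0
  [8] λ.(λ.λ.1 0) (λ.λ.1 0) 0
  [9] λ.(λ.(λ.λ.1 0) 0) 0
  [10] λ.(λ.λ.1 0) 0
  [11] λ.λ.1 0

Term B:
  start: (λ.(λ.1) (0 (λ.1))) (λ.λ.1 0)
  [1] (λ.λ.λ.1 0) ((λ.λ.1 0) (λ.λ.λ.1 0))
  [2] λ.λ.1 0

Answer: SAME — A ⇓ λ.λ.1 0, B ⇓ λ.λ.1 0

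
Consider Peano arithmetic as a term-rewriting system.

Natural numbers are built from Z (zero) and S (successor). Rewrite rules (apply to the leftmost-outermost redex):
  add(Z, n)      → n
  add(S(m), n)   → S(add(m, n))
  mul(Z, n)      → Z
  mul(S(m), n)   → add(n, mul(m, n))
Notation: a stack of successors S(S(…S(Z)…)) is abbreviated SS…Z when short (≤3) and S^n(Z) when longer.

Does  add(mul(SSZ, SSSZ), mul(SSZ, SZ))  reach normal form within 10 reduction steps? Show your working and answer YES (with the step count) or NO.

Answer: NO — after 10 steps the term is S(S(S(add(S(add(SSZ, mul(Z, SSSZ))), mul(SSZ, SZ))))), not yet normal

Working:
  start: add(mul(SSZ, SSSZ), mul(SSZ, SZ))
  step 1: add(add(SSSZ, mul(SZ, SSSZ)), mul(SSZ, SZ))
  step 2: add(S(add(SSZ, mul(SZ, SSSZ))), mul(SSZ, SZ))
  step 3: S(add(add(SSZ, mul(SZ, SSSZ)), mul(SSZ, SZ)))
  step 4: S(add(S(add(SZ, mul(SZ, SSSZ))), mul(SSZ, SZ)))
  step 5: S(S(add(add(SZ, mul(SZ, SSSZ)), mul(SSZ, SZ))))
  step 6: S(S(add(S(add(Z, mul(SZ, SSSZ))), mul(SSZ, SZ))))
  step 7: S(S(S(add(add(Z, mul(SZ, SSSZ)), mul(SSZ, SZ)))))
  step 8: S(S(S(add(mul(SZ, SSSZ), mul(SSZ, SZ)))))
  step 9: S(S(S(add(add(SSSZ, mul(Z, SSSZ)), mul(SSZ, SZ)))))
  step 10: S(S(S(add(S(add(SSZ, mul(Z, SSSZ))), mul(SSZ, SZ)))))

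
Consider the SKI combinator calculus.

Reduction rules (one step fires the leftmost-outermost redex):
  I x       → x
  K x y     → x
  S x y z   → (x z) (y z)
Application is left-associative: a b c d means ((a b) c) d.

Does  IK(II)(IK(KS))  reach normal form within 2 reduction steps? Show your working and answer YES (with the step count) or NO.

Answer: NO — after 2 steps the term is II, not yet normal

Derivation:
  start: IK(II)(IK(KS))
  [1] K(II)(IK(KS))
  [2] II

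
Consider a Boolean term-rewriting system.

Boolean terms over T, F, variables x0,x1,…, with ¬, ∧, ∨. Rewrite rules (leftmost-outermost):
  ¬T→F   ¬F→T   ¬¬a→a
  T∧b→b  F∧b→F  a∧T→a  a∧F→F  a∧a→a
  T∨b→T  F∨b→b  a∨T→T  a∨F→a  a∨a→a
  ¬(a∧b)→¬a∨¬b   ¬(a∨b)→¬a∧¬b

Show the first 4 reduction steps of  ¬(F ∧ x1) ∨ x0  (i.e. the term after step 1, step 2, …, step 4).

Answer: after 4 steps: T

Derivation:
  start: ¬(F ∧ x1) ∨ x0
  [1] (¬F ∨ ¬x1) ∨ x0
  [2] (T ∨ ¬x1) ∨ x0
  [3] T ∨ x0
  [4] T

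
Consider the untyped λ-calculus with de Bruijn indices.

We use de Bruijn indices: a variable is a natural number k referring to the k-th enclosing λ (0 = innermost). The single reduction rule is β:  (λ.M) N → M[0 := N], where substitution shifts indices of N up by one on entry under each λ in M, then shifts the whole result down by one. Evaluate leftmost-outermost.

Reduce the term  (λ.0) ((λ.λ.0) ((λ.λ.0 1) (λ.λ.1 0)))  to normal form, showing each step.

Answer: normal form = λ.0  (in 2 steps)

Reduction:
  start: (λ.0) ((λ.λ.0) ((λ.λ.0 1) (λ.λ.1 0)))
  [1] (λ.λ.0) ((λ.λ.0 1) (λ.λ.1 0))
  [2] λ.0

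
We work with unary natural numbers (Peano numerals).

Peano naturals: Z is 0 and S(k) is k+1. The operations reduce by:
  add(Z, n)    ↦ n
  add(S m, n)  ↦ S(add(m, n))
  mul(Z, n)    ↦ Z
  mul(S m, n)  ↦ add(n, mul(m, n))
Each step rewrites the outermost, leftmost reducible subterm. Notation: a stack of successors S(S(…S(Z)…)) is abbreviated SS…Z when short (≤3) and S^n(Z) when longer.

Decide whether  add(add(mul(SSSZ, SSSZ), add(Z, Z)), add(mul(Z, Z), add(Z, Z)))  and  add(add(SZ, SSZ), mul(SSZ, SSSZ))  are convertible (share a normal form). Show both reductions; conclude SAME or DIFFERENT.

Answer: SAME — A ⇓ S^9(Z), B ⇓ S^9(Z)

Derivation:
Term A:
  start: add(add(mul(SSSZ, SSSZ), add(Z, Z)), add(mul(Z, Z), add(Z, Z)))
  [1] add(add(add(SSSZ, mul(SSZ, SSSZ)), add(Z, Z)), add(mul(Z, Z), add(Z, Z)))
  [2] add(add(S(add(SSZ, mul(SSZ, SSSZ))), add(Z, Z)), add(mul(Z, Z), add(Z, Z)))
  [3] add(S(add(add(SSZ, mul(SSZ, SSSZ)), add(Z, Z))), add(mul(Z, Z), add(Z, Z)))
  [4] S(add(add(add(SSZ, mul(SSZ, SSSZ)), add(Z, Z)), add(mul(Z, Z), add(Z, Z))))
  [5] S(add(add(S(add(SZ, mul(SSZ, SSSZ))), add(Z, Z)), add(mul(Z, Z), add(Z, Z))))
  [6] S(add(S(add(add(SZ, mul(SSZ, SSSZ)), add(Z, Z))), add(mul(Z, Z), add(Z, Z))))
  [7] S(S(add(add(add(SZ, mul(SSZ, SSSZ)), add(Z, Z)), add(mul(Z, Z), add(Z, Z)))))
  [8] S(S(add(add(S(add(Z, mul(SSZ, SSSZ))), add(Z, Z)), add(mul(Z, Z), add(Z, Z)))))
  [9] S(S(add(S(add(add(Z, mul(SSZ, SSSZ)), add(Z, Z))), add(mul(Z, Z), add(Z, Z)))))
  [10] S(S(S(add(add(add(Z, mul(SSZ, SSSZ)), add(Z, Z)), add(mul(Z, Z), add(Z, Z))))))
  [11] S(S(S(add(add(mul(SSZ, SSSZ), add(Z, Z)), add(mul(Z, Z), add(Z, Z))))))
  [12] S(S(S(add(add(add(SSSZ, mul(SZ, SSSZ)), add(Z, Z)), add(mul(Z, Z), add(Z, Z))))))
  [13] S(S(S(add(add(S(add(SSZ, mul(SZ, SSSZ))), add(Z, Z)), add(mul(Z, Z), add(Z, Z))))))
  [14] S(S(S(add(S(add(add(SSZ, mul(SZ, SSSZ)), add(Z, Z))), add(mul(Z, Z), add(Z, Z))))))
  [15] S(S(S(S(add(add(add(SSZ, mul(SZ, SSSZ)), add(Z, Z)), add(mul(Z, Z), add(Z, Z)))))))
  [16] S(S(S(S(add(add(S(add(SZ, mul(SZ, SSSZ))), add(Z, Z)), add(mul(Z, Z), add(Z, Z)))))))
  [17] S(S(S(S(add(S(add(add(SZ, mul(SZ, SSSZ)), add(Z, Z))), add(mul(Z, Z), add(Z, Z)))))))
  [18] S(S(S(S(S(add(add(add(SZ, mul(SZ, SSSZ)), add(Z, Z)), add(mul(Z, Z), add(Z, Z))))))))
  [19] S(S(S(S(S(add(add(S(add(Z, mul(SZ, SSSZ))), add(Z, Z)), add(mul(Z, Z), add(Z, Z))))))))
  [20] S(S(S(S(S(add(S(add(add(Z, mul(SZ, SSSZ)), add(Z, Z))), add(mul(Z, Z), add(Z, Z))))))))
  [21] S(S(S(S(S(S(add(add(add(Z, mul(SZ, SSSZ)), add(Z, Z)), add(mul(Z, Z), add(Z, Z)))))))))
  [22] S(S(S(S(S(S(add(add(mul(SZ, SSSZ), add(Z, Z)), add(mul(Z, Z), add(Z, Z)))))))))
  [23] S(S(S(S(S(S(add(add(add(SSSZ, mul(Z, SSSZ)), add(Z, Z)), add(mul(Z, Z), add(Z, Z)))))))))
  [24] S(S(S(S(S(S(add(add(S(add(SSZ, mul(Z, SSSZ))), add(Z, Z)), add(mul(Z, Z), add(Z, Z)))))))))
  [25] S(S(S(S(S(S(add(S(add(add(SSZ, mul(Z, SSSZ)), add(Z, Z))), add(mul(Z, Z), add(Z, Z)))))))))
  [26] S(S(S(S(S(S(S(add(add(add(SSZ, mul(Z, SSSZ)), add(Z, Z)), add(mul(Z, Z), add(Z, Z))))))))))
  [27] S(S(S(S(S(S(S(add(add(S(add(SZ, mul(Z, SSSZ))), add(Z, Z)), add(mul(Z, Z), add(Z, Z))))))))))
  [28] S(S(S(S(S(S(S(add(S(add(add(SZ, mul(Z, SSSZ)), add(Z, Z))), add(mul(Z, Z), add(Z, Z))))))))))
  [29] S(S(S(S(S(S(S(S(add(add(add(SZ, mul(Z, SSSZ)), add(Z, Z)), add(mul(Z, Z), add(Z, Z)))))))))))
  [30] S(S(S(S(S(S(S(S(add(add(S(add(Z, mul(Z, SSSZ))), add(Z, Z)), add(mul(Z, Z), add(Z, Z)))))))))))
  [31] S(S(S(S(S(S(S(S(add(S(add(add(Z, mul(Z, SSSZ)), add(Z, Z))), add(mul(Z, Z), add(Z, Z)))))))))))
  [32] S(S(S(S(S(S(S(S(S(add(add(add(Z, mul(Z, SSSZ)), add(Z, Z)), add(mul(Z, Z), add(Z, Z))))))))))))
  [33] S(S(S(S(S(S(S(S(S(add(add(mul(Z, SSSZ), add(Z, Z)), add(mul(Z, Z), add(Z, Z))))))))))))
  [34] S(S(S(S(S(S(S(S(S(add(add(Z, add(Z, Z)), add(mul(Z, Z), add(Z, Z))))))))))))
  [35] S(S(S(S(S(S(S(S(S(add(add(Z, Z), add(mul(Z, Z), add(Z, Z))))))))))))
  [36] S(S(S(S(S(S(S(S(S(add(Z, add(mul(Z, Z), add(Z, Z))))))))))))
  [37] S(S(S(S(S(S(S(S(S(add(mul(Z, Z), add(Z, Z)))))))))))
  [38] S(S(S(S(S(S(S(S(S(add(Z, add(Z, Z)))))))))))
  [39] S(S(S(S(S(S(S(S(S(add(Z, Z))))))))))
  [40] S^9(Z)

Term B:
  start: add(add(SZ, SSZ), mul(SSZ, SSSZ))
  [1] add(S(add(Z, SSZ)), mul(SSZ, SSSZ))
  [2] S(add(add(Z, SSZ), mul(SSZ, SSSZ)))
  [3] S(add(SSZ, mul(SSZ, SSSZ)))
  [4] S(S(add(SZ, mul(SSZ, SSSZ))))
  [5] S(S(S(add(Z, mul(SSZ, SSSZ)))))
  [6] S(S(S(mul(SSZ, SSSZ))))
  [7] S(S(S(add(SSSZ, mul(SZ, SSSZ)))))
  [8] S(S(S(S(add(SSZ, mul(SZ, SSSZ))))))
  [9] S(S(S(S(S(add(SZ, mul(SZ, SSSZ)))))))
  [10] S(S(S(S(S(S(add(Z, mul(SZ, SSSZ))))))))
  [11] S(S(S(S(S(S(mul(SZ, SSSZ)))))))
  [12] S(S(S(S(S(S(add(SSSZ, mul(Z, SSSZ))))))))
  [13] S(S(S(S(S(S(S(add(SSZ, mul(Z, SSSZ)))))))))
  [14] S(S(S(S(S(S(S(S(add(SZ, mul(Z, SSSZ))))))))))
  [15] S(S(S(S(S(S(S(S(S(add(Z, mul(Z, SSSZ)))))))))))
  [16] S(S(S(S(S(S(S(S(S(mul(Z, SSSZ))))))))))
  [17] S^9(Z)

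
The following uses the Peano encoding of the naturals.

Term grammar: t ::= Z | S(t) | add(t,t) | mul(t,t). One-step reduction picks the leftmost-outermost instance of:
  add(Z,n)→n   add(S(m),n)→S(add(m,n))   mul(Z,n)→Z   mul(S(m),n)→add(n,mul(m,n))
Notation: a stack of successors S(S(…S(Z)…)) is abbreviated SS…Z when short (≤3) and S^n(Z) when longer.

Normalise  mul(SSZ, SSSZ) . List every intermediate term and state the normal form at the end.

Answer: normal form = S^6(Z)  (in 11 steps)

Derivation:
  start: mul(SSZ, SSSZ)
  step 1: add(SSSZ, mul(SZ, SSSZ))
  step 2: S(add(SSZ, mul(SZ, SSSZ)))
  step 3: S(S(add(SZ, mul(SZ, SSSZ))))
  step 4: S(S(S(add(Z, mul(SZ, SSSZ)))))
  step 5: S(S(S(mul(SZ, SSSZ))))
  step 6: S(S(S(add(SSSZ, mul(Z, SSSZ)))))
  step 7: S(S(S(S(add(SSZ, mul(Z, SSSZ))))))
  step 8: S(S(S(S(S(add(SZ, mul(Z, SSSZ)))))))
  step 9: S(S(S(S(S(S(add(Z, mul(Z, SSSZ))))))))
  step 10: S(S(S(S(S(S(mul(Z, SSSZ)))))))
  step 11: S^6(Z)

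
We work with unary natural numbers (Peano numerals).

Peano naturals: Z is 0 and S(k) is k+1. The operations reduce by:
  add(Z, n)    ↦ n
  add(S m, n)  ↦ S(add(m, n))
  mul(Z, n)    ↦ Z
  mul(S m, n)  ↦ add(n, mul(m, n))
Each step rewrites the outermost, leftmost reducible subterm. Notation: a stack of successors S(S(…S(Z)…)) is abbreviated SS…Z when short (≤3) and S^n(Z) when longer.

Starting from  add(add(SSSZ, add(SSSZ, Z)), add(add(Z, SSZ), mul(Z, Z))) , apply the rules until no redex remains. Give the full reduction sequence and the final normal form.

Answer: normal form = S^8(Z)  (in 20 steps)

Working:
  start: add(add(SSSZ, add(SSSZ, Z)), add(add(Z, SSZ), mul(Z, Z)))
  step 1: add(S(add(SSZ, add(SSSZ, Z))), add(add(Z, SSZ), mul(Z, Z)))
  step 2: S(add(add(SSZ, add(SSSZ, Z)), add(add(Z, SSZ), mul(Z, Z))))
  step 3: S(add(S(add(SZ, add(SSSZ, Z))), add(add(Z, SSZ), mul(Z, Z))))
  step 4: S(S(add(add(SZ, add(SSSZ, Z)), add(add(Z, SSZ), mul(Z, Z)))))
  step 5: S(S(add(S(add(Z, add(SSSZ, Z))), add(add(Z, SSZ), mul(Z, Z)))))
  step 6: S(S(S(add(add(Z, add(SSSZ, Z)), add(add(Z, SSZ), mul(Z, Z))))))
  step 7: S(S(S(add(add(SSSZ, Z), add(add(Z, SSZ), mul(Z, Z))))))
  step 8: S(S(S(add(S(add(SSZ, Z)), add(add(Z, SSZ), mul(Z, Z))))))
  step 9: S(S(S(S(add(add(SSZ, Z), add(add(Z, SSZ), mul(Z, Z)))))))
  step 10: S(S(S(S(add(S(add(SZ, Z)), add(add(Z, SSZ), mul(Z, Z)))))))
  step 11: S(S(S(S(S(add(add(SZ, Z), add(add(Z, SSZ), mul(Z, Z))))))))
  step 12: S(S(S(S(S(add(S(add(Z, Z)), add(add(Z, SSZ), mul(Z, Z))))))))
  step 13: S(S(S(S(S(S(add(add(Z, Z), add(add(Z, SSZ), mul(Z, Z)))))))))
  step 14: S(S(S(S(S(S(add(Z, add(add(Z, SSZ), mul(Z, Z)))))))))
  step 15: S(S(S(S(S(S(add(add(Z, SSZ), mul(Z, Z))))))))
  step 16: S(S(S(S(S(S(add(SSZ, mul(Z, Z))))))))
  step 17: S(S(S(S(S(S(S(add(SZ, mul(Z, Z)))))))))
  step 18: S(S(S(S(S(S(S(S(add(Z, mul(Z, Z))))))))))
  step 19: S(S(S(S(S(S(S(S(mul(Z, Z)))))))))
  step 20: S^8(Z)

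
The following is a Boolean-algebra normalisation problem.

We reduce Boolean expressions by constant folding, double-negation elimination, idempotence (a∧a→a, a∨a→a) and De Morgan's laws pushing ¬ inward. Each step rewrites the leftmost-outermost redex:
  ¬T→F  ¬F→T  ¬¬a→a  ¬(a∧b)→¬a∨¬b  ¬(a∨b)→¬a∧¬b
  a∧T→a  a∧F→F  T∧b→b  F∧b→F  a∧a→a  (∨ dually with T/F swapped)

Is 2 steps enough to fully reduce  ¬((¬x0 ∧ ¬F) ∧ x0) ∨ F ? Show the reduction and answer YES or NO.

Answer: NO — after 2 steps the term is ¬(¬x0 ∧ ¬F) ∨ ¬x0, not yet normal

Working:
  start: ¬((¬x0 ∧ ¬F) ∧ x0) ∨ F
  [1] ¬((¬x0 ∧ ¬F) ∧ x0)
  [2] ¬(¬x0 ∧ ¬F) ∨ ¬x0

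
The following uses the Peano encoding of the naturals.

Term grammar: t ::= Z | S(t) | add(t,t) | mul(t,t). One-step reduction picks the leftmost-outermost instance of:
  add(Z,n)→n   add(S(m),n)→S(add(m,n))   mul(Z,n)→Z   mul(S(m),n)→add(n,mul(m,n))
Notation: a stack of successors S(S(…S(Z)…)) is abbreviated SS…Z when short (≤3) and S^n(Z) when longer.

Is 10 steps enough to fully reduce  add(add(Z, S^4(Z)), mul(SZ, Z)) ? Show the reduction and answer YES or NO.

Answer: YES — reaches normal form S^4(Z) in 9 ≤ 10 steps

Reduction:
  start: add(add(Z, S^4(Z)), mul(SZ, Z))
  →1  add(S^4(Z), mul(SZ, Z))
  →2  S(add(SSSZ, mul(SZ, Z)))
  →3  S(S(add(SSZ, mul(SZ, Z))))
  →4  S(S(S(add(SZ, mul(SZ, Z)))))
  →5  S(S(S(S(add(Z, mul(SZ, Z))))))
  →6  S(S(S(S(mul(SZ, Z)))))
  →7  S(S(S(S(add(Z, mul(Z, Z))))))
  →8  S(S(S(S(mul(Z, Z)))))
  →9  S^4(Z)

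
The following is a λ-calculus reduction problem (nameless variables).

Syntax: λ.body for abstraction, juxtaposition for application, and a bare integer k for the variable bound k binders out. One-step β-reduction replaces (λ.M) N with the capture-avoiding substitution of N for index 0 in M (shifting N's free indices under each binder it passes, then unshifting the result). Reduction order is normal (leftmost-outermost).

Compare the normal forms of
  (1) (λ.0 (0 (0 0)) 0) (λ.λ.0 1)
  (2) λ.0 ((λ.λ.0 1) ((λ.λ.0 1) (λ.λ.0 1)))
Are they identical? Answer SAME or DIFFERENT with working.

Term A:
  start: (λ.0 (0 (0 0)) 0) (λ.λ.0 1)
  →1  (λ.λ.0 1) ((λ.λ.0 1) ((λ.λ.0 1) (λ.λ.0 1))) (λ.λ.0 1)
  →2  (λ.0 ((λ.λ.0 1) ((λ.λ.0 1) (λ.λ.0 1)))) (λ.λ.0 1)
  →3  (λ.λ.0 1) ((λ.λ.0 1) ((λ.λ.0 1) (λ.λ.0 1)))
  →4  λ.0 ((λ.λ.0 1) ((λ.λ.0 1) (λ.λ.0 1)))
  →5  λ.0 (λ.0 ((λ.λ.0 1) (λ.λ.0 1)))
  →6  λ.0 (λ.0 (λ.0 (λ.λ.0 1)))

Term B:
  start: λ.0 ((λ.λ.0 1) ((λ.λ.0 1) (λ.λ.0 1)))
  →1  λ.0 (λ.0 ((λ.λ.0 1) (λ.λ.0 1)))
  →2  λ.0 (λ.0 (λ.0 (λ.λ.0 1)))

Answer: SAME — A ⇓ λ.0 (λ.0 (λ.0 (λ.λ.0 1))), B ⇓ λ.0 (λ.0 (λ.0 (λ.λ.0 1)))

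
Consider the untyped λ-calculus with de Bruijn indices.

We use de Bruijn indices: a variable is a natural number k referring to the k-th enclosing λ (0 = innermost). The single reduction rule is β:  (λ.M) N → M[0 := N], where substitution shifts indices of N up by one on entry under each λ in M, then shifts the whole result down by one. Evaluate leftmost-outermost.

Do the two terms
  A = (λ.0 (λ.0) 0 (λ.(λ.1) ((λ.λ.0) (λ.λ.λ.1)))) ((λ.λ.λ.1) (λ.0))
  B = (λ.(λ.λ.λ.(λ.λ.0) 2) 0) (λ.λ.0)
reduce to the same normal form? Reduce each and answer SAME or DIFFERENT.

Answer: DIFFERENT — A ⇓ λ.0, B ⇓ λ.λ.λ.0

Working:
Term A:
  start: (λ.0 (λ.0) 0 (λ.(λ.1) ((λ.λ.0) (λ.λ.λ.1)))) ((λ.λ.λ.1) (λ.0))
  [1] (λ.λ.λ.1) (λ.0) (λ.0) ((λ.λ.λ.1) (λ.0)) (λ.(λ.1) ((λ.λ.0) (λ.λ.λ.1)))
  [2] (λ.λ.1) (λ.0) ((λ.λ.λ.1) (λ.0)) (λ.(λ.1) ((λ.λ.0) (λ.λ.λ.1)))
  [3] (λ.λ.0) ((λ.λ.λ.1) (λ.0)) (λ.(λ.1) ((λ.λ.0) (λ.λ.λ.1)))
  [4] (λ.0) (λ.(λ.1) ((λ.λ.0) (λ.λ.λ.1)))
  [5] λ.(λ.1) ((λ.λ.0) (λ.λ.λ.1))
  [6] λ.0

Term B:
  start: (λ.(λ.λ.λ.(λ.λ.0) 2) 0) (λ.λ.0)
  [1] (λ.λ.λ.(λ.λ.0) 2) (λ.λ.0)
  [2] λ.λ.(λ.λ.0) (λ.λ.0)
  [3] λ.λ.λ.0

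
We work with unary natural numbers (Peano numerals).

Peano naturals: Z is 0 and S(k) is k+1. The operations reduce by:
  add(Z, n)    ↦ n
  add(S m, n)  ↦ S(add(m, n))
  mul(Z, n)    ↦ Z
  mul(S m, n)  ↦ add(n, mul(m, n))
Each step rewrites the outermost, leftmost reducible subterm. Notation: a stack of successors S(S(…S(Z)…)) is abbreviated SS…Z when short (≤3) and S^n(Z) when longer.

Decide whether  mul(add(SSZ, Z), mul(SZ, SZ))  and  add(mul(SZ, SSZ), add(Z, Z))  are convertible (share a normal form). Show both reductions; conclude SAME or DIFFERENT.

Answer: SAME — A ⇓ SSZ, B ⇓ SSZ

Reduction:
Term A:
  start: mul(add(SSZ, Z), mul(SZ, SZ))
  [1] mul(S(add(SZ, Z)), mul(SZ, SZ))
  [2] add(mul(SZ, SZ), mul(add(SZ, Z), mul(SZ, SZ)))
  [3] add(add(SZ, mul(Z, SZ)), mul(add(SZ, Z), mul(SZ, SZ)))
  [4] add(S(add(Z, mul(Z, SZ))), mul(add(SZ, Z), mul(SZ, SZ)))
  [5] S(add(add(Z, mul(Z, SZ)), mul(add(SZ, Z), mul(SZ, SZ))))
  [6] S(add(mul(Z, SZ), mul(add(SZ, Z), mul(SZ, SZ))))
  [7] S(add(Z, mul(add(SZ, Z), mul(SZ, SZ))))
  [8] S(mul(add(SZ, Z), mul(SZ, SZ)))
  [9] S(mul(S(add(Z, Z)), mul(SZ, SZ)))
  [10] S(add(mul(SZ, SZ), mul(add(Z, Z), mul(SZ, SZ))))
  [11] S(add(add(SZ, mul(Z, SZ)), mul(add(Z, Z), mul(SZ, SZ))))
  [12] S(add(S(add(Z, mul(Z, SZ))), mul(add(Z, Z), mul(SZ, SZ))))
  [13] S(S(add(add(Z, mul(Z, SZ)), mul(add(Z, Z), mul(SZ, SZ)))))
  [14] S(S(add(mul(Z, SZ), mul(add(Z, Z), mul(SZ, SZ)))))
  [15] S(S(add(Z, mul(add(Z, Z), mul(SZ, SZ)))))
  [16] S(S(mul(add(Z, Z), mul(SZ, SZ))))
  [17] S(S(mul(Z, mul(SZ, SZ))))
  [18] SSZ

Term B:
  start: add(mul(SZ, SSZ), add(Z, Z))
  [1] add(add(SSZ, mul(Z, SSZ)), add(Z, Z))
  [2] add(S(add(SZ, mul(Z, SSZ))), add(Z, Z))
  [3] S(add(add(SZ, mul(Z, SSZ)), add(Z, Z)))
  [4] S(add(S(add(Z, mul(Z, SSZ))), add(Z, Z)))
  [5] S(S(add(add(Z, mul(Z, SSZ)), add(Z, Z))))
  [6] S(S(add(mul(Z, SSZ), add(Z, Z))))
  [7] S(S(add(Z, add(Z, Z))))
  [8] S(S(add(Z, Z)))
  [9] SSZ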